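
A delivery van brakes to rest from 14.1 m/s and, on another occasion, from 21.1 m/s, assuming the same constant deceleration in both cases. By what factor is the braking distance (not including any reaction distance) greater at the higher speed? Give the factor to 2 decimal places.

Braking distance d = v²/(2a), so with a fixed, d ∝ v².
Factor = (21.1/14.1)² = 1.4965² = 2.2395.

Factor ≈ 2.24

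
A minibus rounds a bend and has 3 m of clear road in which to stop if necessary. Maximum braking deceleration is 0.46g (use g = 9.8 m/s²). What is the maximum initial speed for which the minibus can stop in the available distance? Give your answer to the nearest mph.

a = 0.46 × 9.8 = 4.508 m/s².
v²/(2a) = d ⇒ v = √(2 × 4.508 × 3) = √27.05 = 5.2010 m/s.
5.2010 m/s ÷ 0.44704 = 11.634 mph.

Maximum speed ≈ 12 mph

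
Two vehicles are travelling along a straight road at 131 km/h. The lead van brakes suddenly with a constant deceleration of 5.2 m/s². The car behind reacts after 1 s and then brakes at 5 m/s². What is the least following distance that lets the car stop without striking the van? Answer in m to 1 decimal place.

131 km/h ÷ 3.6 = 36.3889 m/s.
Leader travels v²/(2a_L) = 1324.152 / 10.400 = 127.322 m before stopping.
Follower covers v·t_r = 36.3889 × 1 = 36.389 m while reacting, then v²/(2a_F) = 1324.152 / 10.000 = 132.415 m while braking, for a total of 36.389 + 132.415 = 168.804 m.
Since a_F ≤ a_L and the follower starts braking later, the follower is never slower than the leader, so the closest approach is when both have stopped.
Minimum gap = 168.804 − 127.322 = 41.482 m.

Minimum gap ≈ 41.5 m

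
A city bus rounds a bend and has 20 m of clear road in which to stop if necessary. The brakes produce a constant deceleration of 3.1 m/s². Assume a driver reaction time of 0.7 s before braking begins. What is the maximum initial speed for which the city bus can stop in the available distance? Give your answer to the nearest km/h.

Maximum speed ≈ 33 km/h

Stopping distance: v·t_r + v²/(2a) = 20 with t_r = 0.7 s and a = 3.100 m/s².
So v² + 4.340 v − 124.00 = 0.
Positive root: v = −a·t_r + √((a·t_r)² + 2a·d) = −2.170 + √(4.709 + 124.00) = 9.1750 m/s.
9.1750 m/s × 3.6 = 33.030 km/h.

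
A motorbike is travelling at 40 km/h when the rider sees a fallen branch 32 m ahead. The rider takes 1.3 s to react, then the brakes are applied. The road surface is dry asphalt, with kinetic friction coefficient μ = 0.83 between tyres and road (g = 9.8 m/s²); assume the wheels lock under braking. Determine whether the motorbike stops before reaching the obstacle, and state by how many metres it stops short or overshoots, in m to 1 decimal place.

Yes — it stops 10.0 m short of the obstacle

40 km/h ÷ 3.6 = 11.1111 m/s.
a = μg = 0.83 × 9.8 = 8.134 m/s².
Reaction distance = 11.1111 × 1.3 = 14.444 m.
Braking distance = v²/(2a) = 123.457 / 16.268 = 7.589 m.
Total stopping distance = 14.444 + 7.589 = 22.033 m, vs 32 m available — it stops with 32 − 22.033 = 9.967 m to spare.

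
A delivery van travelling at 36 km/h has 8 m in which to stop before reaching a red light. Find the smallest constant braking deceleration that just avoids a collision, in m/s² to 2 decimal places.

Required deceleration ≈ 6.25 m/s²

36 km/h ÷ 3.6 = 10.0000 m/s.
v² = 2a·d ⇒ a = v²/(2d) = 10.0000² / (2 × 8.000) = 100.000 / 16.000 = 6.2500 m/s².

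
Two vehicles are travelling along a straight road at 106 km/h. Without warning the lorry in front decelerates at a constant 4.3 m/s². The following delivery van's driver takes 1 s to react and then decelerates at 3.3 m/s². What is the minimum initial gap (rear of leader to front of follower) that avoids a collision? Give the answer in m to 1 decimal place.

106 km/h ÷ 3.6 = 29.4444 m/s.
Leader travels v²/(2a_L) = 866.973 / 8.600 = 100.811 m before stopping.
Follower covers v·t_r = 29.4444 × 1 = 29.444 m while reacting, then v²/(2a_F) = 866.973 / 6.600 = 131.360 m while braking, for a total of 29.444 + 131.360 = 160.804 m.
Since a_F ≤ a_L and the follower starts braking later, the follower is never slower than the leader, so the closest approach is when both have stopped.
Minimum gap = 160.804 − 100.811 = 59.993 m.

Minimum gap ≈ 60.0 m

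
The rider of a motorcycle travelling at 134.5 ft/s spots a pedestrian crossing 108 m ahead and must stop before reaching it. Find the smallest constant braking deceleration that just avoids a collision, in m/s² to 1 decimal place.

Required deceleration ≈ 7.8 m/s²

134.5 ft/s × 0.3048 = 40.9956 m/s.
v² = 2a·d ⇒ a = v²/(2d) = 40.9956² / (2 × 108.000) = 1680.639 / 216.000 = 7.7807 m/s².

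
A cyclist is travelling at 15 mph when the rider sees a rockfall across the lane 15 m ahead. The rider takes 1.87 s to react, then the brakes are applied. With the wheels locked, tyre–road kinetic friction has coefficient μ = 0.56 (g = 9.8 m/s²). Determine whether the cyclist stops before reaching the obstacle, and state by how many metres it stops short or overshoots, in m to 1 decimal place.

15 mph × 0.44704 = 6.7056 m/s.
a = μg = 0.56 × 9.8 = 5.488 m/s².
Reaction distance = 6.7056 × 1.87 = 12.539 m.
Braking distance = v²/(2a) = 44.965 / 10.976 = 4.097 m.
Total stopping distance = 12.539 + 4.097 = 16.636 m, vs 15 m available — it cannot stop in time and overshoots by 16.636 − 15 = 1.636 m.

No — it overshoots by 1.6 m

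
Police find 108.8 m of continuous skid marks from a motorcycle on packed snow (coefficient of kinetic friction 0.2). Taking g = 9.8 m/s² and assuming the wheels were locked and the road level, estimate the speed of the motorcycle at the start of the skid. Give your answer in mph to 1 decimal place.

Initial speed ≈ 46.2 mph

Deceleration a = μg = 0.2 × 9.8 = 1.960 m/s².
v = √(2a·d) = √(2 × 1.960 × 108.8) = √426.496 = 20.6518 m/s.
= 20.6518 ÷ 0.44704 = 46.197 mph.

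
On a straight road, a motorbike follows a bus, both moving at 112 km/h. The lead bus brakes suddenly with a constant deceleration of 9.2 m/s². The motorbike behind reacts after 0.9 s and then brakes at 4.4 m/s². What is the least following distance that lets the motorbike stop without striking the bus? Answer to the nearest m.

Minimum gap ≈ 85 m

112 km/h ÷ 3.6 = 31.1111 m/s.
Leader travels v²/(2a_L) = 967.901 / 18.400 = 52.603 m before stopping.
Follower covers v·t_r = 31.1111 × 0.9 = 28.000 m while reacting, then v²/(2a_F) = 967.901 / 8.800 = 109.989 m while braking, for a total of 28.000 + 109.989 = 137.989 m.
Since a_F ≤ a_L and the follower starts braking later, the follower is never slower than the leader, so the closest approach is when both have stopped.
Minimum gap = 137.989 − 52.603 = 85.386 m.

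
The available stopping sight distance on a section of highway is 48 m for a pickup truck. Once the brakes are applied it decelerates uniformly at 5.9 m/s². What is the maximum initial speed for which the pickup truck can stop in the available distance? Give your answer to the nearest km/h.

v²/(2a) = d ⇒ v = √(2 × 5.900 × 48) = √566.40 = 23.7992 m/s.
23.7992 m/s × 3.6 = 85.677 km/h.

Maximum speed ≈ 86 km/h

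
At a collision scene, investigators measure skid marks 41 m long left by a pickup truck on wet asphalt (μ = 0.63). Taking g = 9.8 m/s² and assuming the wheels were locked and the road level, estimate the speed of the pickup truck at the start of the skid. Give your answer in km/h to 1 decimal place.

Initial speed ≈ 81.0 km/h

Deceleration a = μg = 0.63 × 9.8 = 6.174 m/s².
v = √(2a·d) = √(2 × 6.174 × 41) = √506.268 = 22.5004 m/s.
= 22.5004 × 3.6 = 81.001 km/h.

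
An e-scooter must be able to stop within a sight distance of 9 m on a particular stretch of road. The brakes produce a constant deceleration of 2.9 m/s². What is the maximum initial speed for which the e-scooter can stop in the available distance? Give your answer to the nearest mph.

v²/(2a) = d ⇒ v = √(2 × 2.900 × 9) = √52.20 = 7.2250 m/s.
7.2250 m/s ÷ 0.44704 = 16.162 mph.

Maximum speed ≈ 16 mph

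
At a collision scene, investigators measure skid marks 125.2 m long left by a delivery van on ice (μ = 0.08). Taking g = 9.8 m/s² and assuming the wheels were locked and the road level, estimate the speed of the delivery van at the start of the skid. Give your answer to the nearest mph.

Deceleration a = μg = 0.08 × 9.8 = 0.784 m/s².
v = √(2a·d) = √(2 × 0.784 × 125.2) = √196.314 = 14.0112 m/s.
= 14.0112 ÷ 0.44704 = 31.342 mph.

Initial speed ≈ 31 mph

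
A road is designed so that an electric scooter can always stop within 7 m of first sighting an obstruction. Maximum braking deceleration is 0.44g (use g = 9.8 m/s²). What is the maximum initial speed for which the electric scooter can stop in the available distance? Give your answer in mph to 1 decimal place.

Maximum speed ≈ 17.4 mph

a = 0.44 × 9.8 = 4.312 m/s².
v²/(2a) = d ⇒ v = √(2 × 4.312 × 7) = √60.37 = 7.7698 m/s.
7.7698 m/s ÷ 0.44704 = 17.381 mph.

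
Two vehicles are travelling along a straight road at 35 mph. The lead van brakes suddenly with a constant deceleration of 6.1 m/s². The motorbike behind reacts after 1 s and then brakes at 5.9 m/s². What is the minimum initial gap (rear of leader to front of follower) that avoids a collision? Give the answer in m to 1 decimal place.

Minimum gap ≈ 16.3 m

35 mph × 0.44704 = 15.6464 m/s.
Leader travels v²/(2a_L) = 244.810 / 12.200 = 20.066 m before stopping.
Follower covers v·t_r = 15.6464 × 1 = 15.646 m while reacting, then v²/(2a_F) = 244.810 / 11.800 = 20.747 m while braking, for a total of 15.646 + 20.747 = 36.393 m.
Since a_F ≤ a_L and the follower starts braking later, the follower is never slower than the leader, so the closest approach is when both have stopped.
Minimum gap = 36.393 − 20.066 = 16.327 m.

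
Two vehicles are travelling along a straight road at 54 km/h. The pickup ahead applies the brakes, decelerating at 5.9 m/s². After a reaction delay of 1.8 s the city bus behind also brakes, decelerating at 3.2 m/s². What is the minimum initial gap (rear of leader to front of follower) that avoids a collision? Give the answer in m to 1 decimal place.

54 km/h ÷ 3.6 = 15.0000 m/s.
Leader travels v²/(2a_L) = 225.000 / 11.800 = 19.068 m before stopping.
Follower covers v·t_r = 15.0000 × 1.8 = 27.000 m while reacting, then v²/(2a_F) = 225.000 / 6.400 = 35.156 m while braking, for a total of 27.000 + 35.156 = 62.156 m.
Since a_F ≤ a_L and the follower starts braking later, the follower is never slower than the leader, so the closest approach is when both have stopped.
Minimum gap = 62.156 − 19.068 = 43.088 m.

Minimum gap ≈ 43.1 m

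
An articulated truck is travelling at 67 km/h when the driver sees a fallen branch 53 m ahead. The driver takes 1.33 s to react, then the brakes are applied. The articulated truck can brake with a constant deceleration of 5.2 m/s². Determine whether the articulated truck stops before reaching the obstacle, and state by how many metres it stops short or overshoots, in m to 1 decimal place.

67 km/h ÷ 3.6 = 18.6111 m/s.
Reaction distance = 18.6111 × 1.33 = 24.753 m.
Braking distance = v²/(2a) = 346.373 / 10.400 = 33.305 m.
Total stopping distance = 24.753 + 33.305 = 58.058 m, vs 53 m available — it cannot stop in time and overshoots by 58.058 − 53 = 5.058 m.

No — it overshoots by 5.1 m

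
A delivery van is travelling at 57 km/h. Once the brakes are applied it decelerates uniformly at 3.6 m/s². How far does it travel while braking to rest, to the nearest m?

Braking distance ≈ 35 m

57 km/h ÷ 3.6 = 15.8333 m/s.
Braking distance = v²/(2a) = 15.8333² / (2 × 3.600) = 250.693 / 7.200 = 34.818 m.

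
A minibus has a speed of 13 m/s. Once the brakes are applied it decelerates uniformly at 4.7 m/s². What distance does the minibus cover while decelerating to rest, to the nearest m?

Braking distance = v²/(2a) = 13.0000² / (2 × 4.700) = 169.000 / 9.400 = 17.979 m.

Braking distance ≈ 18 m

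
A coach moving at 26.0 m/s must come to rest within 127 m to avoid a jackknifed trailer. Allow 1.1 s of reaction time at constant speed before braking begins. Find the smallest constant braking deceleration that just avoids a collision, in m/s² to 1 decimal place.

Required deceleration ≈ 3.4 m/s²

Distance covered during reaction = 26.0000 × 1.1 = 28.600 m.
Distance available for braking: 127 − 28.600 = 98.400 m.
v² = 2a·d ⇒ a = v²/(2d) = 26.0000² / (2 × 98.400) = 676.000 / 196.800 = 3.4350 m/s².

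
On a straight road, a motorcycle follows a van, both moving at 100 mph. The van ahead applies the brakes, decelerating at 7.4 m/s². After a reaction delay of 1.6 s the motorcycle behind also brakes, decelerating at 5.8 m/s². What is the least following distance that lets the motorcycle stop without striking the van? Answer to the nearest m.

100 mph × 0.44704 = 44.7040 m/s.
Leader travels v²/(2a_L) = 1998.448 / 14.800 = 135.030 m before stopping.
Follower covers v·t_r = 44.7040 × 1.6 = 71.526 m while reacting, then v²/(2a_F) = 1998.448 / 11.600 = 172.280 m while braking, for a total of 71.526 + 172.280 = 243.806 m.
Since a_F ≤ a_L and the follower starts braking later, the follower is never slower than the leader, so the closest approach is when both have stopped.
Minimum gap = 243.806 − 135.030 = 108.776 m.

Minimum gap ≈ 109 m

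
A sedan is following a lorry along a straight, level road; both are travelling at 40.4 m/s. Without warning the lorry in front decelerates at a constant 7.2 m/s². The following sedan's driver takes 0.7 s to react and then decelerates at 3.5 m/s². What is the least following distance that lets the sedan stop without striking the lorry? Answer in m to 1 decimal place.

Leader travels v²/(2a_L) = 1632.160 / 14.400 = 113.344 m before stopping.
Follower covers v·t_r = 40.4000 × 0.7 = 28.280 m while reacting, then v²/(2a_F) = 1632.160 / 7.000 = 233.166 m while braking, for a total of 28.280 + 233.166 = 261.446 m.
Since a_F ≤ a_L and the follower starts braking later, the follower is never slower than the leader, so the closest approach is when both have stopped.
Minimum gap = 261.446 − 113.344 = 148.102 m.

Minimum gap ≈ 148.1 m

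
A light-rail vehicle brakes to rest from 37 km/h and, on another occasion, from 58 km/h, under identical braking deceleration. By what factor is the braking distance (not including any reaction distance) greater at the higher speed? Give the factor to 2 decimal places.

Braking distance d = v²/(2a), so with a fixed, d ∝ v².
Factor = (58/37)² = 1.5676² = 2.4574.

Factor ≈ 2.46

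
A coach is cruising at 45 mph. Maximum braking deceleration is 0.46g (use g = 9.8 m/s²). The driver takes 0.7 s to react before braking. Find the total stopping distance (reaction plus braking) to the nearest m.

45 mph × 0.44704 = 20.1168 m/s.
a = 0.46 × 9.8 = 4.508 m/s².
Reaction distance = v·t_r = 20.1168 × 0.7 = 14.082 m.
Braking distance = v²/(2a) = 20.1168² / (2 × 4.508) = 404.686 / 9.016 = 44.885 m.
Total = 14.082 + 44.885 = 58.967 m.

Total stopping distance ≈ 59 m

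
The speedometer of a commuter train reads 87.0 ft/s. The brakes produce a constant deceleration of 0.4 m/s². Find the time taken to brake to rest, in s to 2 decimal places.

87 ft/s × 0.3048 = 26.5176 m/s.
Braking time = v/a = 26.5176 / 0.400 = 66.294 s.

Braking time ≈ 66.29 s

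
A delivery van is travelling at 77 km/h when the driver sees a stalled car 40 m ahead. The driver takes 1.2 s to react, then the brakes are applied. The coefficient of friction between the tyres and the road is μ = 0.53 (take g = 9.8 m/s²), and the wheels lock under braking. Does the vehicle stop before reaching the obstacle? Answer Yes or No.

77 km/h ÷ 3.6 = 21.3889 m/s.
a = μg = 0.53 × 9.8 = 5.194 m/s².
Reaction distance = 21.3889 × 1.2 = 25.667 m.
Braking distance = v²/(2a) = 457.485 / 10.388 = 44.040 m.
Total stopping distance = 25.667 + 44.040 = 69.707 m, vs 40 m available — it cannot stop in time and overshoots by 69.707 − 40 = 29.707 m.

No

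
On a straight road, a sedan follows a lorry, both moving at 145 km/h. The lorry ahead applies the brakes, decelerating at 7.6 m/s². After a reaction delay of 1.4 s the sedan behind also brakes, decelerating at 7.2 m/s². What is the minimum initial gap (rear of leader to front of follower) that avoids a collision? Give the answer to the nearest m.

145 km/h ÷ 3.6 = 40.2778 m/s.
Leader travels v²/(2a_L) = 1622.301 / 15.200 = 106.730 m before stopping.
Follower covers v·t_r = 40.2778 × 1.4 = 56.389 m while reacting, then v²/(2a_F) = 1622.301 / 14.400 = 112.660 m while braking, for a total of 56.389 + 112.660 = 169.049 m.
Since a_F ≤ a_L and the follower starts braking later, the follower is never slower than the leader, so the closest approach is when both have stopped.
Minimum gap = 169.049 − 106.730 = 62.319 m.

Minimum gap ≈ 62 m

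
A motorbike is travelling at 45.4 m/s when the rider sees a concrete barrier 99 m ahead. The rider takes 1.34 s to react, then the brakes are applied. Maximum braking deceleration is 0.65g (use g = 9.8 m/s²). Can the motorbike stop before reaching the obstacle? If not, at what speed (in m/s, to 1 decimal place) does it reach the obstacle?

No — it strikes the obstacle at 39.7 m/s

a = 0.65 × 9.8 = 6.370 m/s².
Reaction distance = 45.4000 × 1.34 = 60.836 m.
Braking distance needed to stop: v²/(2a) = 2061.160 / 12.740 = 161.786 m, so total needed = 60.836 + 161.786 = 222.622 m > 99 m — it cannot stop.
Distance remaining when braking begins: 99 − 60.836 = 38.164 m.
v² = v₀² − 2a·d = 2061.160 − 2 × 6.370 × 38.164 = 1574.951 m²/s².
v = √1574.951 = 39.686 m/s.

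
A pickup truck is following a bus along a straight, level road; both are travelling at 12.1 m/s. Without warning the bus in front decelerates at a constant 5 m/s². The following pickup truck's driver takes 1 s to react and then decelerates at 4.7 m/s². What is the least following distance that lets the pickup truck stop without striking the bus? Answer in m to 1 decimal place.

Leader travels v²/(2a_L) = 146.410 / 10.000 = 14.641 m before stopping.
Follower covers v·t_r = 12.1000 × 1 = 12.100 m while reacting, then v²/(2a_F) = 146.410 / 9.400 = 15.576 m while braking, for a total of 12.100 + 15.576 = 27.676 m.
Since a_F ≤ a_L and the follower starts braking later, the follower is never slower than the leader, so the closest approach is when both have stopped.
Minimum gap = 27.676 − 14.641 = 13.035 m.

Minimum gap ≈ 13.0 m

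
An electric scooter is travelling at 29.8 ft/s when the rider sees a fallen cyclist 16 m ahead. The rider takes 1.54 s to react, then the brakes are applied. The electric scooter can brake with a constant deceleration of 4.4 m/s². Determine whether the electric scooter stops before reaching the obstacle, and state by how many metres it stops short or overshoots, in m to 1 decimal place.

No — it overshoots by 7.4 m

29.8 ft/s × 0.3048 = 9.0830 m/s.
Reaction distance = 9.0830 × 1.54 = 13.988 m.
Braking distance = v²/(2a) = 82.501 / 8.800 = 9.375 m.
Total stopping distance = 13.988 + 9.375 = 23.363 m, vs 16 m available — it cannot stop in time and overshoots by 23.363 − 16 = 7.363 m.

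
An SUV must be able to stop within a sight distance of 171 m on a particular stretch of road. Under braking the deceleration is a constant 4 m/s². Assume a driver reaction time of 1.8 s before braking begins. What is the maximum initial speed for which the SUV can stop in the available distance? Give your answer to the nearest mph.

Stopping distance: v·t_r + v²/(2a) = 171 with t_r = 1.8 s and a = 4.000 m/s².
So v² + 14.400 v − 1368.00 = 0.
Positive root: v = −a·t_r + √((a·t_r)² + 2a·d) = −7.200 + √(51.840 + 1368.00) = 30.4808 m/s.
30.4808 m/s ÷ 0.44704 = 68.184 mph.

Maximum speed ≈ 68 mph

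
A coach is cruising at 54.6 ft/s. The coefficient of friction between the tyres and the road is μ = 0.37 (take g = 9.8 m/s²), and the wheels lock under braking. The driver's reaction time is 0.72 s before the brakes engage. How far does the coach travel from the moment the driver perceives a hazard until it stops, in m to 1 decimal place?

54.6 ft/s × 0.3048 = 16.6421 m/s.
a = μg = 0.37 × 9.8 = 3.626 m/s².
Reaction distance = v·t_r = 16.6421 × 0.72 = 11.982 m.
Braking distance = v²/(2a) = 16.6421² / (2 × 3.626) = 276.959 / 7.252 = 38.191 m.
Total = 11.982 + 38.191 = 50.173 m.

Total stopping distance ≈ 50.2 m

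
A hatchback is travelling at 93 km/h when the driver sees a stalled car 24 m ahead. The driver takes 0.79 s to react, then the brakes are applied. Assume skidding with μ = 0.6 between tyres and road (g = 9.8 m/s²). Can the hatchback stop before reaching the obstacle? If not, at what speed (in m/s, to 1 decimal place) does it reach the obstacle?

93 km/h ÷ 3.6 = 25.8333 m/s.
a = μg = 0.6 × 9.8 = 5.880 m/s².
Reaction distance = 25.8333 × 0.79 = 20.408 m.
Braking distance needed to stop: v²/(2a) = 667.359 / 11.760 = 56.748 m, so total needed = 20.408 + 56.748 = 77.156 m > 24 m — it cannot stop.
Distance remaining when braking begins: 24 − 20.408 = 3.592 m.
v² = v₀² − 2a·d = 667.359 − 2 × 5.880 × 3.592 = 625.117 m²/s².
v = √625.117 = 25.002 m/s.

No — it strikes the obstacle at 25.0 m/s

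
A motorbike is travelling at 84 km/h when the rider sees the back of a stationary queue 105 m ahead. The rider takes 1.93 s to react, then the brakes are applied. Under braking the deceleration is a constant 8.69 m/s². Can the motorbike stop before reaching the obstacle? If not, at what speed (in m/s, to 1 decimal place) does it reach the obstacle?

Yes — it stops about 28.6 m short of the obstacle, so it never reaches it

84 km/h ÷ 3.6 = 23.3333 m/s.
Reaction distance = 23.3333 × 1.93 = 45.033 m.
Braking distance = v²/(2a) = 544.443 / 17.380 = 31.326 m.
Total stopping distance = 45.033 + 31.326 = 76.359 m, vs 105 m available — it stops with 105 − 76.359 = 28.641 m to spare.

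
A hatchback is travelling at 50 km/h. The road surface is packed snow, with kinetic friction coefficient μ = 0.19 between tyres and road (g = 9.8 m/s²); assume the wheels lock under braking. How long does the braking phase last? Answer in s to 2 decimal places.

Braking time ≈ 7.46 s

50 km/h ÷ 3.6 = 13.8889 m/s.
a = μg = 0.19 × 9.8 = 1.862 m/s².
Braking time = v/a = 13.8889 / 1.862 = 7.459 s.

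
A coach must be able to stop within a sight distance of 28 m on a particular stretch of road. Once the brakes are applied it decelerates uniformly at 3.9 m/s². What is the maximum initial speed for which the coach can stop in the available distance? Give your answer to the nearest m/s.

v²/(2a) = d ⇒ v = √(2 × 3.900 × 28) = √218.40 = 14.7784 m/s.

Maximum speed ≈ 15 m/s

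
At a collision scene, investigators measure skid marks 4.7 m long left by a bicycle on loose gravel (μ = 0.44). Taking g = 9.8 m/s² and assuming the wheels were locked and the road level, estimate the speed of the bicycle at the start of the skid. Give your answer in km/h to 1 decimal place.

Initial speed ≈ 22.9 km/h

Deceleration a = μg = 0.44 × 9.8 = 4.312 m/s².
v = √(2a·d) = √(2 × 4.312 × 4.7) = √40.533 = 6.3666 m/s.
= 6.3666 × 3.6 = 22.920 km/h.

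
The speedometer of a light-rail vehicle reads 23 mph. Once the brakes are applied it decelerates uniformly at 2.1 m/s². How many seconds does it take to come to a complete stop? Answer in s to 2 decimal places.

23 mph × 0.44704 = 10.2819 m/s.
Braking time = v/a = 10.2819 / 2.100 = 4.896 s.

Braking time ≈ 4.90 s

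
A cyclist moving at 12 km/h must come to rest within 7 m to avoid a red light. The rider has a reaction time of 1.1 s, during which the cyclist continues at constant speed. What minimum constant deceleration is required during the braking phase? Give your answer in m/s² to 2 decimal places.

Required deceleration ≈ 1.67 m/s²

12 km/h ÷ 3.6 = 3.3333 m/s.
Distance covered during reaction = 3.3333 × 1.1 = 3.667 m.
Distance available for braking: 7 − 3.667 = 3.333 m.
v² = 2a·d ⇒ a = v²/(2d) = 3.3333² / (2 × 3.333) = 11.111 / 6.666 = 1.6668 m/s².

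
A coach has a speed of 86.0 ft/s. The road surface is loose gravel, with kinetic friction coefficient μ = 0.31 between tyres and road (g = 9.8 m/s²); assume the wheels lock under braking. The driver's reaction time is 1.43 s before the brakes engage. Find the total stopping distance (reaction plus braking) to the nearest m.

86 ft/s × 0.3048 = 26.2128 m/s.
a = μg = 0.31 × 9.8 = 3.038 m/s².
Reaction distance = v·t_r = 26.2128 × 1.43 = 37.484 m.
Braking distance = v²/(2a) = 26.2128² / (2 × 3.038) = 687.111 / 6.076 = 113.086 m.
Total = 37.484 + 113.086 = 150.570 m.

Total stopping distance ≈ 151 m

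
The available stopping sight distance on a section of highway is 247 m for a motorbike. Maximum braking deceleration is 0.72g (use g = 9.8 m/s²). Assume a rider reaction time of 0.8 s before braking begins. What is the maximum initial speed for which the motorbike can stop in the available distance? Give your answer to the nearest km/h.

Maximum speed ≈ 193 km/h

a = 0.72 × 9.8 = 7.056 m/s².
Stopping distance: v·t_r + v²/(2a) = 247 with t_r = 0.8 s and a = 7.056 m/s².
So v² + 11.290 v − 3485.66 = 0.
Positive root: v = −a·t_r + √((a·t_r)² + 2a·d) = −5.645 + √(31.866 + 3485.66) = 53.6637 m/s.
53.6637 m/s × 3.6 = 193.189 km/h.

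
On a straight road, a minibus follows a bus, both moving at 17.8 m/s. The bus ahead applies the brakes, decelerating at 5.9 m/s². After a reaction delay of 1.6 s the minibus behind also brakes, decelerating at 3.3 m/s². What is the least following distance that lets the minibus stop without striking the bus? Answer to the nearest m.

Minimum gap ≈ 50 m

Leader travels v²/(2a_L) = 316.840 / 11.800 = 26.851 m before stopping.
Follower covers v·t_r = 17.8000 × 1.6 = 28.480 m while reacting, then v²/(2a_F) = 316.840 / 6.600 = 48.006 m while braking, for a total of 28.480 + 48.006 = 76.486 m.
Since a_F ≤ a_L and the follower starts braking later, the follower is never slower than the leader, so the closest approach is when both have stopped.
Minimum gap = 76.486 − 26.851 = 49.635 m.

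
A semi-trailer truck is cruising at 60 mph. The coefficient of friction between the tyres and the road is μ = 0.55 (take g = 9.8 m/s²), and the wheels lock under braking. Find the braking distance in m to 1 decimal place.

60 mph × 0.44704 = 26.8224 m/s.
a = μg = 0.55 × 9.8 = 5.390 m/s².
Braking distance = v²/(2a) = 26.8224² / (2 × 5.390) = 719.441 / 10.780 = 66.738 m.

Braking distance ≈ 66.7 m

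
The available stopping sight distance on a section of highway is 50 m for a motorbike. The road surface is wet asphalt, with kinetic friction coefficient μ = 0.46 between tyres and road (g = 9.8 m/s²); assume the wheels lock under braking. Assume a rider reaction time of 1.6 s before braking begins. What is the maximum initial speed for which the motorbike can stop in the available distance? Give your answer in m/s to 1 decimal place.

Maximum speed ≈ 15.2 m/s

a = μg = 0.46 × 9.8 = 4.508 m/s².
Stopping distance: v·t_r + v²/(2a) = 50 with t_r = 1.6 s and a = 4.508 m/s².
So v² + 14.426 v − 450.80 = 0.
Positive root: v = −a·t_r + √((a·t_r)² + 2a·d) = −7.213 + √(52.027 + 450.80) = 15.2108 m/s.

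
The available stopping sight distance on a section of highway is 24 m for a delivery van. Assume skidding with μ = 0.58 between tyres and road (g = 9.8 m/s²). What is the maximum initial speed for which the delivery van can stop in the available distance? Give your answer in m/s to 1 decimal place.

a = μg = 0.58 × 9.8 = 5.684 m/s².
v²/(2a) = d ⇒ v = √(2 × 5.684 × 24) = √272.83 = 16.5176 m/s.

Maximum speed ≈ 16.5 m/s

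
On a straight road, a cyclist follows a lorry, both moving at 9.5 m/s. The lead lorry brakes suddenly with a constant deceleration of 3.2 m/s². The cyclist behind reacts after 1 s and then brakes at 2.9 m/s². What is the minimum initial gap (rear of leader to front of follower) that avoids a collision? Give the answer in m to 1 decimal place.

Minimum gap ≈ 11.0 m

Leader travels v²/(2a_L) = 90.250 / 6.400 = 14.102 m before stopping.
Follower covers v·t_r = 9.5000 × 1 = 9.500 m while reacting, then v²/(2a_F) = 90.250 / 5.800 = 15.560 m while braking, for a total of 9.500 + 15.560 = 25.060 m.
Since a_F ≤ a_L and the follower starts braking later, the follower is never slower than the leader, so the closest approach is when both have stopped.
Minimum gap = 25.060 − 14.102 = 10.958 m.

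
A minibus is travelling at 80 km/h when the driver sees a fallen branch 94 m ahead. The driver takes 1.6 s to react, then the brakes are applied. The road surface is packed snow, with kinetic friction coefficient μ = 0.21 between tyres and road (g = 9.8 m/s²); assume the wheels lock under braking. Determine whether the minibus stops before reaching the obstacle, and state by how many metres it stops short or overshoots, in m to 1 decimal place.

No — it overshoots by 61.5 m

80 km/h ÷ 3.6 = 22.2222 m/s.
a = μg = 0.21 × 9.8 = 2.058 m/s².
Reaction distance = 22.2222 × 1.6 = 35.556 m.
Braking distance = v²/(2a) = 493.826 / 4.116 = 119.977 m.
Total stopping distance = 35.556 + 119.977 = 155.533 m, vs 94 m available — it cannot stop in time and overshoots by 155.533 − 94 = 61.533 m.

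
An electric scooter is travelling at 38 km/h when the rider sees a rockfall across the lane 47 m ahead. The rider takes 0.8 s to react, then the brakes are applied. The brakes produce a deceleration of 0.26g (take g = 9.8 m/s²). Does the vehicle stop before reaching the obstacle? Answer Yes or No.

Yes

38 km/h ÷ 3.6 = 10.5556 m/s.
a = 0.26 × 9.8 = 2.548 m/s².
Reaction distance = 10.5556 × 0.8 = 8.444 m.
Braking distance = v²/(2a) = 111.421 / 5.096 = 21.864 m.
Total stopping distance = 8.444 + 21.864 = 30.308 m, vs 47 m available — it stops with 47 − 30.308 = 16.692 m to spare.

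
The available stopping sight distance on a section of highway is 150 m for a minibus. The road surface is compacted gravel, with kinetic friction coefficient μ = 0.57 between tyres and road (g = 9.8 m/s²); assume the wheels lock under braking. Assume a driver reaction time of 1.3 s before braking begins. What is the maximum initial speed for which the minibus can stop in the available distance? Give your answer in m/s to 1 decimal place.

Maximum speed ≈ 34.3 m/s

a = μg = 0.57 × 9.8 = 5.586 m/s².
Stopping distance: v·t_r + v²/(2a) = 150 with t_r = 1.3 s and a = 5.586 m/s².
So v² + 14.524 v − 1675.80 = 0.
Positive root: v = −a·t_r + √((a·t_r)² + 2a·d) = −7.262 + √(52.737 + 1675.80) = 34.3137 m/s.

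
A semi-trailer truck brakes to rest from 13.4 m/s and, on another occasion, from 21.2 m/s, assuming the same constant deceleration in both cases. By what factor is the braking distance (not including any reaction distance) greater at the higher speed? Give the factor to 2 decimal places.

Factor ≈ 2.50

Braking distance d = v²/(2a), so with a fixed, d ∝ v².
Factor = (21.2/13.4)² = 1.5821² = 2.5030.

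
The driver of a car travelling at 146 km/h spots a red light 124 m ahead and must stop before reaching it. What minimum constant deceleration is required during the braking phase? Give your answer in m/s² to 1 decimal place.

Required deceleration ≈ 6.6 m/s²

146 km/h ÷ 3.6 = 40.5556 m/s.
v² = 2a·d ⇒ a = v²/(2d) = 40.5556² / (2 × 124.000) = 1644.757 / 248.000 = 6.6321 m/s².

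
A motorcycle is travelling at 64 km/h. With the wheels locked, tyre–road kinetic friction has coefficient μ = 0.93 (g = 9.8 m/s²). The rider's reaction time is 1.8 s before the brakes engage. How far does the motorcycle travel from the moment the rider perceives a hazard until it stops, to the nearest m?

Total stopping distance ≈ 49 m

64 km/h ÷ 3.6 = 17.7778 m/s.
a = μg = 0.93 × 9.8 = 9.114 m/s².
Reaction distance = v·t_r = 17.7778 × 1.8 = 32.000 m.
Braking distance = v²/(2a) = 17.7778² / (2 × 9.114) = 316.050 / 18.228 = 17.339 m.
Total = 32.000 + 17.339 = 49.339 m.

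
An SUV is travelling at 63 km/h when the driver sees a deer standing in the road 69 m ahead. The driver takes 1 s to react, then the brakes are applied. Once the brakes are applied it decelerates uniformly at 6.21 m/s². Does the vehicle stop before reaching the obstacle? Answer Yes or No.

63 km/h ÷ 3.6 = 17.5000 m/s.
Reaction distance = 17.5000 × 1 = 17.500 m.
Braking distance = v²/(2a) = 306.250 / 12.420 = 24.658 m.
Total stopping distance = 17.500 + 24.658 = 42.158 m, vs 69 m available — it stops with 69 − 42.158 = 26.842 m to spare.

Yes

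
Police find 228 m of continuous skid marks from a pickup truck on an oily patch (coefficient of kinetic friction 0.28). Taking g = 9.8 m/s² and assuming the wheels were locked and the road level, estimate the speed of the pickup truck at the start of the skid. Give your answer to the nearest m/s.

Initial speed ≈ 35 m/s

Deceleration a = μg = 0.28 × 9.8 = 2.744 m/s².
v = √(2a·d) = √(2 × 2.744 × 228) = √1251.264 = 35.3732 m/s.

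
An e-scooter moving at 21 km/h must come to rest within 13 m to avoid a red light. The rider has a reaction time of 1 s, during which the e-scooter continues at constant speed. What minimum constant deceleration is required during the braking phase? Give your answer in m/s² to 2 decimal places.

21 km/h ÷ 3.6 = 5.8333 m/s.
Distance covered during reaction = 5.8333 × 1 = 5.833 m.
Distance available for braking: 13 − 5.833 = 7.167 m.
v² = 2a·d ⇒ a = v²/(2d) = 5.8333² / (2 × 7.167) = 34.027 / 14.334 = 2.3739 m/s².

Required deceleration ≈ 2.37 m/s²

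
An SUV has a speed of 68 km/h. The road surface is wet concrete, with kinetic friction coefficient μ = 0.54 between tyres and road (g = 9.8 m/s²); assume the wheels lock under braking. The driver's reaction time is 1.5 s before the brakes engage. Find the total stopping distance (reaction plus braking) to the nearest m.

68 km/h ÷ 3.6 = 18.8889 m/s.
a = μg = 0.54 × 9.8 = 5.292 m/s².
Reaction distance = v·t_r = 18.8889 × 1.5 = 28.333 m.
Braking distance = v²/(2a) = 18.8889² / (2 × 5.292) = 356.791 / 10.584 = 33.710 m.
Total = 28.333 + 33.710 = 62.043 m.

Total stopping distance ≈ 62 m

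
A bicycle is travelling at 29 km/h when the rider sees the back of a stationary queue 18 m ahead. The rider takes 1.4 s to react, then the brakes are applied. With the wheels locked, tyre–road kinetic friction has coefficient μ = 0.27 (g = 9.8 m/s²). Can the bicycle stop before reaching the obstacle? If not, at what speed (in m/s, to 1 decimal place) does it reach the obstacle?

29 km/h ÷ 3.6 = 8.0556 m/s.
a = μg = 0.27 × 9.8 = 2.646 m/s².
Reaction distance = 8.0556 × 1.4 = 11.278 m.
Braking distance needed to stop: v²/(2a) = 64.893 / 5.292 = 12.262 m, so total needed = 11.278 + 12.262 = 23.540 m > 18 m — it cannot stop.
Distance remaining when braking begins: 18 − 11.278 = 6.722 m.
v² = v₀² − 2a·d = 64.893 − 2 × 2.646 × 6.722 = 29.320 m²/s².
v = √29.320 = 5.415 m/s.

No — it strikes the obstacle at 5.4 m/s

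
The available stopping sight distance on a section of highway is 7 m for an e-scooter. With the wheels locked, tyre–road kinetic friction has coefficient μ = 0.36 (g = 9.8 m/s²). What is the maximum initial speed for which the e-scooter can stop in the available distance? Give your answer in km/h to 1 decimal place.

a = μg = 0.36 × 9.8 = 3.528 m/s².
v²/(2a) = d ⇒ v = √(2 × 3.528 × 7) = √49.39 = 7.0278 m/s.
7.0278 m/s × 3.6 = 25.300 km/h.

Maximum speed ≈ 25.3 km/h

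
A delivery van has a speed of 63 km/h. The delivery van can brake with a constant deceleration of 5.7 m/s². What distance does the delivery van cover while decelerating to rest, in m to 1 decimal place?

Braking distance ≈ 26.9 m

63 km/h ÷ 3.6 = 17.5000 m/s.
Braking distance = v²/(2a) = 17.5000² / (2 × 5.700) = 306.250 / 11.400 = 26.864 m.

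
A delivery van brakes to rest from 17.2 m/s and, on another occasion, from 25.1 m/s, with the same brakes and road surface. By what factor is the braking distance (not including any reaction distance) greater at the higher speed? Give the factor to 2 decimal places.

Factor ≈ 2.13

Braking distance d = v²/(2a), so with a fixed, d ∝ v².
Factor = (25.1/17.2)² = 1.4593² = 2.1296.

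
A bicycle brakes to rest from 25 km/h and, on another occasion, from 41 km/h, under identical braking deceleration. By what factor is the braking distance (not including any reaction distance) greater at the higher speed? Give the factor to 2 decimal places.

Braking distance d = v²/(2a), so with a fixed, d ∝ v².
Factor = (41/25)² = 1.6400² = 2.6896.

Factor ≈ 2.69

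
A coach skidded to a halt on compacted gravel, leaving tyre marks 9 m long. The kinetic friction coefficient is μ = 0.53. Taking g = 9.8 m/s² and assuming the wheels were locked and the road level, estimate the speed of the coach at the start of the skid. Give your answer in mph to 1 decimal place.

Deceleration a = μg = 0.53 × 9.8 = 5.194 m/s².
v = √(2a·d) = √(2 × 5.194 × 9) = √93.492 = 9.6691 m/s.
= 9.6691 ÷ 0.44704 = 21.629 mph.

Initial speed ≈ 21.6 mph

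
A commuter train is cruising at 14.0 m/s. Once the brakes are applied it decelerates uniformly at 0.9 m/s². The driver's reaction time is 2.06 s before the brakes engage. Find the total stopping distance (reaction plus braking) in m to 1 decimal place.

Reaction distance = v·t_r = 14.0000 × 2.06 = 28.840 m.
Braking distance = v²/(2a) = 14.0000² / (2 × 0.900) = 196.000 / 1.800 = 108.889 m.
Total = 28.840 + 108.889 = 137.729 m.

Total stopping distance ≈ 137.7 m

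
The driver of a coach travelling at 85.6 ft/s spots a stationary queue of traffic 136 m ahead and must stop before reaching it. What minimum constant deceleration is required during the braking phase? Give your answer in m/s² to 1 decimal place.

Required deceleration ≈ 2.5 m/s²

85.6 ft/s × 0.3048 = 26.0909 m/s.
v² = 2a·d ⇒ a = v²/(2d) = 26.0909² / (2 × 136.000) = 680.735 / 272.000 = 2.5027 m/s².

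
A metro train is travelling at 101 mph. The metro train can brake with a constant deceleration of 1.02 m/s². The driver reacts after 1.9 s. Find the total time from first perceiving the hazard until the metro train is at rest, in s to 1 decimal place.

101 mph × 0.44704 = 45.1510 m/s.
Braking time = v/a = 45.1510 / 1.020 = 44.266 s.
Total = 1.9 + 44.266 = 46.166 s.

Total time ≈ 46.2 s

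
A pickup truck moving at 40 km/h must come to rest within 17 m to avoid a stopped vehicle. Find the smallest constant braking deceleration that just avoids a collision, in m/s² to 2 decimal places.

Required deceleration ≈ 3.63 m/s²

40 km/h ÷ 3.6 = 11.1111 m/s.
v² = 2a·d ⇒ a = v²/(2d) = 11.1111² / (2 × 17.000) = 123.457 / 34.000 = 3.6311 m/s².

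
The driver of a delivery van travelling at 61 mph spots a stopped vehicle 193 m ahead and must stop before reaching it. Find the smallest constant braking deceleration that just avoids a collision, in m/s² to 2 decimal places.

61 mph × 0.44704 = 27.2694 m/s.
v² = 2a·d ⇒ a = v²/(2d) = 27.2694² / (2 × 193.000) = 743.620 / 386.000 = 1.9265 m/s².

Required deceleration ≈ 1.93 m/s²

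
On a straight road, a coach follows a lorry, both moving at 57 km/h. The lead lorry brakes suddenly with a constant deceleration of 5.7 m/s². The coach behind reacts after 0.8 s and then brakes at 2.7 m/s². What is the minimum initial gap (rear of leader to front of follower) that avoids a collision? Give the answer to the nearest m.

Minimum gap ≈ 37 m

57 km/h ÷ 3.6 = 15.8333 m/s.
Leader travels v²/(2a_L) = 250.693 / 11.400 = 21.991 m before stopping.
Follower covers v·t_r = 15.8333 × 0.8 = 12.667 m while reacting, then v²/(2a_F) = 250.693 / 5.400 = 46.425 m while braking, for a total of 12.667 + 46.425 = 59.092 m.
Since a_F ≤ a_L and the follower starts braking later, the follower is never slower than the leader, so the closest approach is when both have stopped.
Minimum gap = 59.092 − 21.991 = 37.101 m.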